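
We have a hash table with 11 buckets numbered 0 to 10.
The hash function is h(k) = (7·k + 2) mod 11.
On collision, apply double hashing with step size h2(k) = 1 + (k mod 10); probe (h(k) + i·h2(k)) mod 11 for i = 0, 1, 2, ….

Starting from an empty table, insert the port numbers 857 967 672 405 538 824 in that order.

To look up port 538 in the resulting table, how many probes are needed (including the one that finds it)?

857: h=6 -> slot 6
967: h=6, h2=8, probe 6,3 -> slot 3
672: h=9 -> slot 9
405: h=10 -> slot 10
538: h=6, h2=9, probe 6,4 -> slot 4
824: h=6, h2=5, probe 6,0 -> slot 0
Table: [824, ., ., 967, 538, ., 857, ., ., 672, 405]
Lookup 538: h=6, h2=9, probe 6,4 → found at 4.

2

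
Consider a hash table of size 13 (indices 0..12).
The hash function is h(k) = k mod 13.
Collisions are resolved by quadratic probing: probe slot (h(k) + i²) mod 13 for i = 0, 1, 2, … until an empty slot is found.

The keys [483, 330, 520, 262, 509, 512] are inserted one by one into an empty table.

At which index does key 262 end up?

3

483 hashes to 2; slot 2 is free → place at 2.
330 hashes to 5; slot 5 is free → place at 5.
520 hashes to 0; slot 0 is free → place at 0.
262 hashes to 2; 2 taken → place at 3.
509 hashes to 2; 2,3 taken → place at 6.
512 hashes to 5; 5,6 taken → place at 9.
Table: [520, -, 483, 262, -, 330, 509, -, -, 512, -, -, -]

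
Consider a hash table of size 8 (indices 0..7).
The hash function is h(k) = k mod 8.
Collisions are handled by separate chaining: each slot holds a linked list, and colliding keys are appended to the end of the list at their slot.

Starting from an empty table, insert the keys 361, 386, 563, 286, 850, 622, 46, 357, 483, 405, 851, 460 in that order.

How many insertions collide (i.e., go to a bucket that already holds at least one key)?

6

361 → bucket 1
386 → bucket 2
563 → bucket 3
286 → bucket 6
850 → bucket 2 (collision)
622 → bucket 6 (collision)
46 → bucket 6 (collision)
357 → bucket 5
483 → bucket 3 (collision)
405 → bucket 5 (collision)
851 → bucket 3 (collision)
460 → bucket 4
Final buckets:
0: -
1: 361
2: 386 -> 850
3: 563 -> 483 -> 851
4: 460
5: 357 -> 405
6: 286 -> 622 -> 46
7: -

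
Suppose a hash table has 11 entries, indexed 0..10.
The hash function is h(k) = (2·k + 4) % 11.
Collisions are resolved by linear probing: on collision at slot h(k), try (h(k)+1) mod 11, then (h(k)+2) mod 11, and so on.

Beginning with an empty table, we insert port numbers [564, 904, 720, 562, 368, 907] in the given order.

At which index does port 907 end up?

5

Insert 564: h=10, slot 10 empty → index 10.
Insert 904: h=8, slot 8 empty → index 8.
Insert 720: h=3, slot 3 empty → index 3.
Insert 562: h=6, slot 6 empty → index 6.
Insert 368: h=3, slot 3 occupied → index 4.
Insert 907: h=3, slots 3,4 occupied → index 5.
Table: [., ., ., 720, 368, 907, 562, ., 904, ., 564]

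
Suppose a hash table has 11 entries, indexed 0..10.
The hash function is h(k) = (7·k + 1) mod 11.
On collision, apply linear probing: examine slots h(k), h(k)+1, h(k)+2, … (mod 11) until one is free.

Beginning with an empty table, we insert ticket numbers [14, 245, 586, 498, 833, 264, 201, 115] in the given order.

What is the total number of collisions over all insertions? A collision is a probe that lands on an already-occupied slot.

14: h=0 -> slot 0
245: h=0, probe 0,1 -> slot 1
586: h=0, probe 0,1,2 -> slot 2
498: h=0, probe 0,1,2,3 -> slot 3
833: h=2, probe 2,3,4 -> slot 4
264: h=1, probe 1,2,3,4,5 -> slot 5
201: h=0, probe 0,1,2,3,4,5,6 -> slot 6
115: h=3, probe 3,4,5,6,7 -> slot 7
Table: [14, 245, 586, 498, 833, 264, 201, 115, ∅, ∅, ∅]

22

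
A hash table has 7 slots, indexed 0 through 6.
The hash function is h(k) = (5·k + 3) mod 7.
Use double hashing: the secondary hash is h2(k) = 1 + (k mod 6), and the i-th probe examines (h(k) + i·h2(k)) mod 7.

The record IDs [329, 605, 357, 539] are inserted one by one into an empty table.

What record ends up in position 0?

329: h=3 => slot 3
605: h=4 => slot 4
357: h=3, h2=4, probe 3,0 => slot 0
539: h=3, h2=6, probe 3,2 => slot 2
Table: [357, -, 539, 329, 605, -, -]

357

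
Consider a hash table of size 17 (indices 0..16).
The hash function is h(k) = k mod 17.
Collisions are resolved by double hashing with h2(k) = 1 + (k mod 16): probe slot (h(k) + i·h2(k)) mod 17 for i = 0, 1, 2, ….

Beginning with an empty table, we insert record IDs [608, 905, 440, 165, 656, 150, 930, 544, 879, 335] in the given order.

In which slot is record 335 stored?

Insert 608: h=13, slot 13 empty -> index 13.
Insert 905: h=4, slot 4 empty -> index 4.
Insert 440: h=15, slot 15 empty -> index 15.
Insert 165: h=12, slot 12 empty -> index 12.
Insert 656: h=10, slot 10 empty -> index 10.
Insert 150: h=14, slot 14 empty -> index 14.
Insert 930: h=12, h2=3, slots 12,15 occupied -> index 1.
Insert 544: h=0, slot 0 empty -> index 0.
Insert 879: h=12, h2=16, slot 12 occupied -> index 11.
Insert 335: h=12, h2=16, slots 12,11,10 occupied -> index 9.
Table: [544, 930, ∅, ∅, 905, ∅, ∅, ∅, ∅, 335, 656, 879, 165, 608, 150, 440, ∅]

9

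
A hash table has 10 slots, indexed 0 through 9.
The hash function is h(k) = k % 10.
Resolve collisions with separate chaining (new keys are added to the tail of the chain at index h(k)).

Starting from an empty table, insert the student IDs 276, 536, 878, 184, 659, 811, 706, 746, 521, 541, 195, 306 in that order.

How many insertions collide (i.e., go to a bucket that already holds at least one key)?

6

Insert 276: h=6, bucket 6 empty → new chain.
Insert 536: h=6, bucket 6 nonempty → append to chain.
Insert 878: h=8, bucket 8 empty → new chain.
Insert 184: h=4, bucket 4 empty → new chain.
Insert 659: h=9, bucket 9 empty → new chain.
Insert 811: h=1, bucket 1 empty → new chain.
Insert 706: h=6, bucket 6 nonempty → append to chain.
Insert 746: h=6, bucket 6 nonempty → append to chain.
Insert 521: h=1, bucket 1 nonempty → append to chain.
Insert 541: h=1, bucket 1 nonempty → append to chain.
Insert 195: h=5, bucket 5 empty → new chain.
Insert 306: h=6, bucket 6 nonempty → append to chain.
Final buckets:
0: ∅
1: 811 -> 521 -> 541
2: ∅
3: ∅
4: 184
5: 195
6: 276 -> 536 -> 706 -> 746 -> 306
7: ∅
8: 878
9: 659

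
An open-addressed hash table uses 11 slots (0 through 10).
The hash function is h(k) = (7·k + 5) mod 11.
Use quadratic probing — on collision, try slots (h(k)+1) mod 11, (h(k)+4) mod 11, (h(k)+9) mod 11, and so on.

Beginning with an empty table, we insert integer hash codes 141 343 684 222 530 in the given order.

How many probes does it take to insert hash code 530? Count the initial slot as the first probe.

4

141 hashes to 2; slot 2 is free => place at 2.
343 hashes to 8; slot 8 is free => place at 8.
684 hashes to 8; 8 taken => place at 9.
222 hashes to 8; 8,9 taken => place at 1.
530 hashes to 8; 8,9,1 taken => place at 6.
Table: [—, 222, 141, —, —, —, 530, —, 343, 684, —]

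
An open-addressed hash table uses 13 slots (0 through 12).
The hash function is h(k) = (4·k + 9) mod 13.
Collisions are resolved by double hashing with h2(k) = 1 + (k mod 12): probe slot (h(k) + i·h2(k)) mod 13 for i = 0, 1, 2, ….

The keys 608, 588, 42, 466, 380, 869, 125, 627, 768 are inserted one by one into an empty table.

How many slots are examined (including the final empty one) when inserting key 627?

2

608 hashes to 10; slot 10 is free => place at 10.
588 hashes to 8; slot 8 is free => place at 8.
42 hashes to 8, h2=7; 8 taken => place at 2.
466 hashes to 1; slot 1 is free => place at 1.
380 hashes to 8, h2=9; 8 taken => place at 4.
869 hashes to 1, h2=6; 1 taken => place at 7.
125 hashes to 2, h2=6; 2,8,1,7 taken => place at 0.
627 hashes to 8, h2=4; 8 taken => place at 12.
768 hashes to 0, h2=1; 0,1,2 taken => place at 3.
Table: [125, 466, 42, 768, 380, —, —, 869, 588, —, 608, —, 627]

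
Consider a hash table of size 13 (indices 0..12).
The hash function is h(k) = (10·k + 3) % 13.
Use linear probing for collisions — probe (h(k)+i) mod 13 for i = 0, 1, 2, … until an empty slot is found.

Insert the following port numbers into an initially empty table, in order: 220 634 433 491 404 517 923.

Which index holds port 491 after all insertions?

0

220: h=6 -> slot 6
634: h=12 -> slot 12
433: h=4 -> slot 4
491: h=12, probe 12,0 -> slot 0
404: h=0, probe 0,1 -> slot 1
517: h=12, probe 12,0,1,2 -> slot 2
923: h=3 -> slot 3
Table: [491, 404, 517, 923, 433, -, 220, -, -, -, -, -, 634]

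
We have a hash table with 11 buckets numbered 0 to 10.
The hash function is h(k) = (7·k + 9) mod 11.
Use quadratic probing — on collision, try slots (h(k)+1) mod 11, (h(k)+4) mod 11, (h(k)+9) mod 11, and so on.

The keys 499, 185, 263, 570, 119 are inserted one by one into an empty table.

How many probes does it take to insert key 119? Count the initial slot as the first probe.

3

499 hashes to 4; slot 4 is free -> place at 4.
185 hashes to 6; slot 6 is free -> place at 6.
263 hashes to 2; slot 2 is free -> place at 2.
570 hashes to 6; 6 taken -> place at 7.
119 hashes to 6; 6,7 taken -> place at 10.
Table: [-, -, 263, -, 499, -, 185, 570, -, -, 119]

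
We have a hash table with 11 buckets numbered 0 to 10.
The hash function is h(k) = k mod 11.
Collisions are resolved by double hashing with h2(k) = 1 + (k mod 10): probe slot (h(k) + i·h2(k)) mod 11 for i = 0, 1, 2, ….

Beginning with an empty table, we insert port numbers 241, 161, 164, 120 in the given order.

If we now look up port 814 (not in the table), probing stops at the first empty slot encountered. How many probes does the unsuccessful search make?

Insert 241: h=10, slot 10 empty => index 10.
Insert 161: h=7, slot 7 empty => index 7.
Insert 164: h=10, h2=5, slot 10 occupied => index 4.
Insert 120: h=10, h2=1, slot 10 occupied => index 0.
Table: [120, ∅, ∅, ∅, 164, ∅, ∅, 161, ∅, ∅, 241]
Lookup 814: h=0, h2=5, probe 0,5 → slot 5 empty, not found.

2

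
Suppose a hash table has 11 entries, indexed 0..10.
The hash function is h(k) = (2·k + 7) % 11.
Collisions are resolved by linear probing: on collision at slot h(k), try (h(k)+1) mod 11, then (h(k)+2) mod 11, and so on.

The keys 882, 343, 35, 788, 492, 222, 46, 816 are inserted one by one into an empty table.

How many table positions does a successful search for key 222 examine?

5

882: h=0 → slot 0
343: h=0, probe 0,1 → slot 1
35: h=0, probe 0,1,2 → slot 2
788: h=10 → slot 10
492: h=1, probe 1,2,3 → slot 3
222: h=0, probe 0,1,2,3,4 → slot 4
46: h=0, probe 0,1,2,3,4,5 → slot 5
816: h=0, probe 0,1,2,3,4,5,6 → slot 6
Table: [882, 343, 35, 492, 222, 46, 816, _, _, _, 788]
Lookup 222: h=0, probe 0,1,2,3,4 → found at 4.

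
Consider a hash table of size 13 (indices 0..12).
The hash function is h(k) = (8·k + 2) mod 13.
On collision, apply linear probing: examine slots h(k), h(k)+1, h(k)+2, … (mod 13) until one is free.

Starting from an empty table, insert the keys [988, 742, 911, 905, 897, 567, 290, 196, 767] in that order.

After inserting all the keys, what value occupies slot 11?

988 hashes to 2; slot 2 is free → place at 2.
742 hashes to 10; slot 10 is free → place at 10.
911 hashes to 10; 10 taken → place at 11.
905 hashes to 1; slot 1 is free → place at 1.
897 hashes to 2; 2 taken → place at 3.
567 hashes to 1; 1,2,3 taken → place at 4.
290 hashes to 8; slot 8 is free → place at 8.
196 hashes to 10; 10,11 taken → place at 12.
767 hashes to 2; 2,3,4 taken → place at 5.
Table: [∅, 905, 988, 897, 567, 767, ∅, ∅, 290, ∅, 742, 911, 196]

911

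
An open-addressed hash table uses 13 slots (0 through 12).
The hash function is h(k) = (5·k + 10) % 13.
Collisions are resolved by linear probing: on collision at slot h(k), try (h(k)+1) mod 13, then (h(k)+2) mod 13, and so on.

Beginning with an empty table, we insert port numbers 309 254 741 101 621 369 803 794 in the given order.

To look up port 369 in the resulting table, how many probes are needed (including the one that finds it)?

4

309 hashes to 8; slot 8 is free => place at 8.
254 hashes to 6; slot 6 is free => place at 6.
741 hashes to 10; slot 10 is free => place at 10.
101 hashes to 8; 8 taken => place at 9.
621 hashes to 8; 8,9,10 taken => place at 11.
369 hashes to 9; 9,10,11 taken => place at 12.
803 hashes to 8; 8,9,10,11,12 taken => place at 0.
794 hashes to 2; slot 2 is free => place at 2.
Table: [803, _, 794, _, _, _, 254, _, 309, 101, 741, 621, 369]
Lookup 369: h=9, probe 9,10,11,12 → found at 12.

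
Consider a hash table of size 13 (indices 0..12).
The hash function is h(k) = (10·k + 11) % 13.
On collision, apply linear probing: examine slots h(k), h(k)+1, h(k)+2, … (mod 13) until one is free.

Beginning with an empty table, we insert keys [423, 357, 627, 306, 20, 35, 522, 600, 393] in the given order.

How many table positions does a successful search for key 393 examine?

8

423: h=3 => slot 3
357: h=6 => slot 6
627: h=2 => slot 2
306: h=3, probe 3,4 => slot 4
20: h=3, probe 3,4,5 => slot 5
35: h=10 => slot 10
522: h=5, probe 5,6,7 => slot 7
600: h=5, probe 5,6,7,8 => slot 8
393: h=2, probe 2,3,4,5,6,7,8,9 => slot 9
Table: [-, -, 627, 423, 306, 20, 357, 522, 600, 393, 35, -, -]
Lookup 393: h=2, probe 2,3,4,5,6,7,8,9 → found at 9.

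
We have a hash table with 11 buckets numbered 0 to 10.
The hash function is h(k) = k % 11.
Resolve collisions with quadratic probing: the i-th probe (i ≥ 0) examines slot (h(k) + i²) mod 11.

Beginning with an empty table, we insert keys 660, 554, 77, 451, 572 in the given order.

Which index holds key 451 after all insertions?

9

660: h=0 => slot 0
554: h=4 => slot 4
77: h=0, probe 0,1 => slot 1
451: h=0, probe 0,1,4,9 => slot 9
572: h=0, probe 0,1,4,9,5 => slot 5
Table: [660, 77, -, -, 554, 572, -, -, -, 451, -]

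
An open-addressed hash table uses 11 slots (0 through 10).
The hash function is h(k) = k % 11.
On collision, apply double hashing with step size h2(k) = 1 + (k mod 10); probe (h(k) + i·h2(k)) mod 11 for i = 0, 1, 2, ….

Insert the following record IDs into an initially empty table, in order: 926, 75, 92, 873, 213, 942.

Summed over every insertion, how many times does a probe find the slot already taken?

926: h=2 → slot 2
75: h=9 → slot 9
92: h=4 → slot 4
873: h=4, h2=4, probe 4,8 → slot 8
213: h=4, h2=4, probe 4,8,1 → slot 1
942: h=7 → slot 7
Table: [-, 213, 926, -, 92, -, -, 942, 873, 75, -]

3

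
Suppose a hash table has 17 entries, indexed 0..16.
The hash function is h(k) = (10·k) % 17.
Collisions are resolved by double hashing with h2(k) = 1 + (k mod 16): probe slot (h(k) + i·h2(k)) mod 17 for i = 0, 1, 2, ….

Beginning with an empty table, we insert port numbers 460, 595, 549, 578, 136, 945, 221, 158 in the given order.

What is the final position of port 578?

3

460 hashes to 10; slot 10 is free => place at 10.
595 hashes to 0; slot 0 is free => place at 0.
549 hashes to 16; slot 16 is free => place at 16.
578 hashes to 0, h2=3; 0 taken => place at 3.
136 hashes to 0, h2=9; 0 taken => place at 9.
945 hashes to 15; slot 15 is free => place at 15.
221 hashes to 0, h2=14; 0 taken => place at 14.
158 hashes to 16, h2=15; 16,14 taken => place at 12.
Table: [595, _, _, 578, _, _, _, _, _, 136, 460, _, 158, _, 221, 945, 549]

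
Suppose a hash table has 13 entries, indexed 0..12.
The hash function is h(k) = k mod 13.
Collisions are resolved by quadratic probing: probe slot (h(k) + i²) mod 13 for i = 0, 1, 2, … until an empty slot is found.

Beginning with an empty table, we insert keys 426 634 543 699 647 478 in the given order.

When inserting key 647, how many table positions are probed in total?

426 hashes to 10; slot 10 is free → place at 10.
634 hashes to 10; 10 taken → place at 11.
543 hashes to 10; 10,11 taken → place at 1.
699 hashes to 10; 10,11,1 taken → place at 6.
647 hashes to 10; 10,11,1,6 taken → place at 0.
478 hashes to 10; 10,11,1,6,0 taken → place at 9.
Table: [647, 543, ∅, ∅, ∅, ∅, 699, ∅, ∅, 478, 426, 634, ∅]

5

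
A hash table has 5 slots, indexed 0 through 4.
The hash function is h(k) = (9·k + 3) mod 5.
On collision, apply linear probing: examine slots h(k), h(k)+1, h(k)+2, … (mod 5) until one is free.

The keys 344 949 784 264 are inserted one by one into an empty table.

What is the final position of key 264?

344 hashes to 4; slot 4 is free → place at 4.
949 hashes to 4; 4 taken → place at 0.
784 hashes to 4; 4,0 taken → place at 1.
264 hashes to 4; 4,0,1 taken → place at 2.
Table: [949, 784, 264, -, 344]

2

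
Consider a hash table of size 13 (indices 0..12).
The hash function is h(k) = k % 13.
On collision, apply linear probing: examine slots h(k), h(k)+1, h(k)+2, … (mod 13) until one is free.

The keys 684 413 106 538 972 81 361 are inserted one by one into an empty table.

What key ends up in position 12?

361

684 hashes to 8; slot 8 is free -> place at 8.
413 hashes to 10; slot 10 is free -> place at 10.
106 hashes to 2; slot 2 is free -> place at 2.
538 hashes to 5; slot 5 is free -> place at 5.
972 hashes to 10; 10 taken -> place at 11.
81 hashes to 3; slot 3 is free -> place at 3.
361 hashes to 10; 10,11 taken -> place at 12.
Table: [_, _, 106, 81, _, 538, _, _, 684, _, 413, 972, 361]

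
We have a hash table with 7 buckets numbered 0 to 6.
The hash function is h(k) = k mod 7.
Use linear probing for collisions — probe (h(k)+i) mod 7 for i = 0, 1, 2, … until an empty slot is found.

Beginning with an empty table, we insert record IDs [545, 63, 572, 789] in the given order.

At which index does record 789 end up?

545: h=6 => slot 6
63: h=0 => slot 0
572: h=5 => slot 5
789: h=5, probe 5,6,0,1 => slot 1
Table: [63, 789, _, _, _, 572, 545]

1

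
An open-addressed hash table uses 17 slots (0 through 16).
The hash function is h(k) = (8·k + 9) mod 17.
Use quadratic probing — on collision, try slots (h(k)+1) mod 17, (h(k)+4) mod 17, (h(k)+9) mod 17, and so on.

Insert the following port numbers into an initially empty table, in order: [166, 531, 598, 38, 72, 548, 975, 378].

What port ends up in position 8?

38

166 hashes to 11; slot 11 is free => place at 11.
531 hashes to 7; slot 7 is free => place at 7.
598 hashes to 16; slot 16 is free => place at 16.
38 hashes to 7; 7 taken => place at 8.
72 hashes to 7; 7,8,11,16 taken => place at 6.
548 hashes to 7; 7,8,11,16,6 taken => place at 15.
975 hashes to 6; 6,7 taken => place at 10.
378 hashes to 7; 7,8,11,16,6,15 taken => place at 9.
Table: [., ., ., ., ., ., 72, 531, 38, 378, 975, 166, ., ., ., 548, 598]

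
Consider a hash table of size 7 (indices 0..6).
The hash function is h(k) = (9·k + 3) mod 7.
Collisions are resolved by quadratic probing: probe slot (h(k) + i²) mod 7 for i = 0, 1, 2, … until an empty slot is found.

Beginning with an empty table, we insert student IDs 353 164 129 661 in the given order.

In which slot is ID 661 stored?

353 hashes to 2; slot 2 is free → place at 2.
164 hashes to 2; 2 taken → place at 3.
129 hashes to 2; 2,3 taken → place at 6.
661 hashes to 2; 2,3,6 taken → place at 4.
Table: [—, —, 353, 164, 661, —, 129]

4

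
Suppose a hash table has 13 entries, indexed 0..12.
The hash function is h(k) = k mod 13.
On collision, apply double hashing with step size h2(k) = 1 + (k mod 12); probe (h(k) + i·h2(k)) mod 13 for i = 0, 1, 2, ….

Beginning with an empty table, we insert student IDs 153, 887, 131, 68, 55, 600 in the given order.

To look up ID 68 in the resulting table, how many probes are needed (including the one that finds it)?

Insert 153: h=10, slot 10 empty -> index 10.
Insert 887: h=3, slot 3 empty -> index 3.
Insert 131: h=1, slot 1 empty -> index 1.
Insert 68: h=3, h2=9, slot 3 occupied -> index 12.
Insert 55: h=3, h2=8, slot 3 occupied -> index 11.
Insert 600: h=2, slot 2 empty -> index 2.
Table: [-, 131, 600, 887, -, -, -, -, -, -, 153, 55, 68]
Lookup 68: h=3, h2=9, probe 3,12 → found at 12.

2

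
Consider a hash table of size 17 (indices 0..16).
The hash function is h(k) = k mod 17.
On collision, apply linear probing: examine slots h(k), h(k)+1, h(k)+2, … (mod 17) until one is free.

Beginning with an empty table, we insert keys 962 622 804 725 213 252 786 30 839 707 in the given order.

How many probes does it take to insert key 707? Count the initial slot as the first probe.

6

Insert 962: h=10, slot 10 empty => index 10.
Insert 622: h=10, slot 10 occupied => index 11.
Insert 804: h=5, slot 5 empty => index 5.
Insert 725: h=11, slot 11 occupied => index 12.
Insert 213: h=9, slot 9 empty => index 9.
Insert 252: h=14, slot 14 empty => index 14.
Insert 786: h=4, slot 4 empty => index 4.
Insert 30: h=13, slot 13 empty => index 13.
Insert 839: h=6, slot 6 empty => index 6.
Insert 707: h=10, slots 10,11,12,13,14 occupied => index 15.
Table: [-, -, -, -, 786, 804, 839, -, -, 213, 962, 622, 725, 30, 252, 707, -]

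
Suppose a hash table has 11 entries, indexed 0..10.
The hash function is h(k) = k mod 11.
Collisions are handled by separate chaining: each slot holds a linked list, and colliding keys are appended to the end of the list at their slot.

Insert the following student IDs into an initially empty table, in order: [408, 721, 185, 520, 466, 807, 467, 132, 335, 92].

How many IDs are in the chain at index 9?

1

408 → bucket 1
721 → bucket 6
185 → bucket 9
520 → bucket 3
466 → bucket 4
807 → bucket 4 (collision)
467 → bucket 5
132 → bucket 0
335 → bucket 5 (collision)
92 → bucket 4 (collision)
Final buckets:
0: 132
1: 408
2: -
3: 520
4: 466 -> 807 -> 92
5: 467 -> 335
6: 721
7: -
8: -
9: 185
10: -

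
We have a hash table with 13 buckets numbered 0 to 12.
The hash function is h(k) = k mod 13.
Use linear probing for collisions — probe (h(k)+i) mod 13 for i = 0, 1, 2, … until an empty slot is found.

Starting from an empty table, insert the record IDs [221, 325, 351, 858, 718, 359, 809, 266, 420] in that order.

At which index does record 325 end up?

221: h=0 → slot 0
325: h=0, probe 0,1 → slot 1
351: h=0, probe 0,1,2 → slot 2
858: h=0, probe 0,1,2,3 → slot 3
718: h=3, probe 3,4 → slot 4
359: h=8 → slot 8
809: h=3, probe 3,4,5 → slot 5
266: h=6 → slot 6
420: h=4, probe 4,5,6,7 → slot 7
Table: [221, 325, 351, 858, 718, 809, 266, 420, 359, ∅, ∅, ∅, ∅]

1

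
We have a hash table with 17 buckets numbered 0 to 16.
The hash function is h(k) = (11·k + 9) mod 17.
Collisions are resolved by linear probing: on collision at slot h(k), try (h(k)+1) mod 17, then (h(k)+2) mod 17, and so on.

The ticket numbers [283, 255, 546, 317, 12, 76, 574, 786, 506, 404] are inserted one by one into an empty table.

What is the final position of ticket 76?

283: h=11 => slot 11
255: h=9 => slot 9
546: h=14 => slot 14
317: h=11, probe 11,12 => slot 12
12: h=5 => slot 5
76: h=12, probe 12,13 => slot 13
574: h=16 => slot 16
786: h=2 => slot 2
506: h=16, probe 16,0 => slot 0
404: h=16, probe 16,0,1 => slot 1
Table: [506, 404, 786, —, —, 12, —, —, —, 255, —, 283, 317, 76, 546, —, 574]

13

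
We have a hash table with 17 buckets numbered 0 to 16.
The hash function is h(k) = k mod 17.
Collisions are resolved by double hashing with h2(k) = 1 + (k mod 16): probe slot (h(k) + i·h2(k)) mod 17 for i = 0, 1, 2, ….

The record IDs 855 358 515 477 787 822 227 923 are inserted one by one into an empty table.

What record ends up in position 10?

227

855 hashes to 5; slot 5 is free => place at 5.
358 hashes to 1; slot 1 is free => place at 1.
515 hashes to 5, h2=4; 5 taken => place at 9.
477 hashes to 1, h2=14; 1 taken => place at 15.
787 hashes to 5, h2=4; 5,9 taken => place at 13.
822 hashes to 6; slot 6 is free => place at 6.
227 hashes to 6, h2=4; 6 taken => place at 10.
923 hashes to 5, h2=12; 5 taken => place at 0.
Table: [923, 358, —, —, —, 855, 822, —, —, 515, 227, —, —, 787, —, 477, —]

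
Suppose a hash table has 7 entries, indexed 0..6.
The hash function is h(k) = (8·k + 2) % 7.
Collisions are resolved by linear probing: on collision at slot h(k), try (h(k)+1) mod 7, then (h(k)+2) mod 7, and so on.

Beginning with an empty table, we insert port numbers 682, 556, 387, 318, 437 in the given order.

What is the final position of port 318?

682 hashes to 5; slot 5 is free -> place at 5.
556 hashes to 5; 5 taken -> place at 6.
387 hashes to 4; slot 4 is free -> place at 4.
318 hashes to 5; 5,6 taken -> place at 0.
437 hashes to 5; 5,6,0 taken -> place at 1.
Table: [318, 437, ∅, ∅, 387, 682, 556]

0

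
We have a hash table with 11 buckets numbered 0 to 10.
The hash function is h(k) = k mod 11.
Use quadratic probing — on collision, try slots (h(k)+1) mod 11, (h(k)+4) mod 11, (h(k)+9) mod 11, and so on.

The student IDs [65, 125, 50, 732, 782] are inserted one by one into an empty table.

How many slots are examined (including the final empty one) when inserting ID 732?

Insert 65: h=10, slot 10 empty → index 10.
Insert 125: h=4, slot 4 empty → index 4.
Insert 50: h=6, slot 6 empty → index 6.
Insert 732: h=6, slot 6 occupied → index 7.
Insert 782: h=1, slot 1 empty → index 1.
Table: [—, 782, —, —, 125, —, 50, 732, —, —, 65]

2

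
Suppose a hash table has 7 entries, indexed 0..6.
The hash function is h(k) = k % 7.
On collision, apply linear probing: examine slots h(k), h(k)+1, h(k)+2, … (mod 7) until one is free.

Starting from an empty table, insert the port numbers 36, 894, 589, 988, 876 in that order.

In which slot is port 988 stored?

Insert 36: h=1, slot 1 empty → index 1.
Insert 894: h=5, slot 5 empty → index 5.
Insert 589: h=1, slot 1 occupied → index 2.
Insert 988: h=1, slots 1,2 occupied → index 3.
Insert 876: h=1, slots 1,2,3 occupied → index 4.
Table: [_, 36, 589, 988, 876, 894, _]

3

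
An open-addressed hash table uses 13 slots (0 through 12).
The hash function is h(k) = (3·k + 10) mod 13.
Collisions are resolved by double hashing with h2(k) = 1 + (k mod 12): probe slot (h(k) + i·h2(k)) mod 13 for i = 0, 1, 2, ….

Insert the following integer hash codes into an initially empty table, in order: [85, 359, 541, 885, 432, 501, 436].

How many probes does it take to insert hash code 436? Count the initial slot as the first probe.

4

85 hashes to 5; slot 5 is free => place at 5.
359 hashes to 8; slot 8 is free => place at 8.
541 hashes to 8, h2=2; 8 taken => place at 10.
885 hashes to 0; slot 0 is free => place at 0.
432 hashes to 6; slot 6 is free => place at 6.
501 hashes to 5, h2=10; 5 taken => place at 2.
436 hashes to 5, h2=5; 5,10,2 taken => place at 7.
Table: [885, _, 501, _, _, 85, 432, 436, 359, _, 541, _, _]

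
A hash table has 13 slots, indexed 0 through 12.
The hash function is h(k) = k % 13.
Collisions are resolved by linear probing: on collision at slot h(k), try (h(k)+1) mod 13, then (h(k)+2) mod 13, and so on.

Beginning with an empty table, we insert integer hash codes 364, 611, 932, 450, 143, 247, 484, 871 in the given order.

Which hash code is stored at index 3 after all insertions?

247

364 hashes to 0; slot 0 is free → place at 0.
611 hashes to 0; 0 taken → place at 1.
932 hashes to 9; slot 9 is free → place at 9.
450 hashes to 8; slot 8 is free → place at 8.
143 hashes to 0; 0,1 taken → place at 2.
247 hashes to 0; 0,1,2 taken → place at 3.
484 hashes to 3; 3 taken → place at 4.
871 hashes to 0; 0,1,2,3,4 taken → place at 5.
Table: [364, 611, 143, 247, 484, 871, _, _, 450, 932, _, _, _]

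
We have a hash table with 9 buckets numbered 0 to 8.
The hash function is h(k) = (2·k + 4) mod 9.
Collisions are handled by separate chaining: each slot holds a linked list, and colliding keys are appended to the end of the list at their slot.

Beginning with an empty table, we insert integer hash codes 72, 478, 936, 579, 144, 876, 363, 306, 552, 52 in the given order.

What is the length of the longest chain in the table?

4

Insert 72: h=4, bucket 4 empty → new chain.
Insert 478: h=6, bucket 6 empty → new chain.
Insert 936: h=4, bucket 4 nonempty → append to chain.
Insert 579: h=1, bucket 1 empty → new chain.
Insert 144: h=4, bucket 4 nonempty → append to chain.
Insert 876: h=1, bucket 1 nonempty → append to chain.
Insert 363: h=1, bucket 1 nonempty → append to chain.
Insert 306: h=4, bucket 4 nonempty → append to chain.
Insert 552: h=1, bucket 1 nonempty → append to chain.
Insert 52: h=0, bucket 0 empty → new chain.
Final buckets:
0: 52
1: 579 -> 876 -> 363 -> 552
2: —
3: —
4: 72 -> 936 -> 144 -> 306
5: —
6: 478
7: —
8: —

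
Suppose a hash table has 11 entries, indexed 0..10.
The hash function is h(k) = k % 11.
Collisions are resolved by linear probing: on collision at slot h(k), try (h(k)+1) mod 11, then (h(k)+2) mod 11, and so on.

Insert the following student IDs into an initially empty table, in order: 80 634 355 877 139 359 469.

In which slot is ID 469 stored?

Insert 80: h=3, slot 3 empty → index 3.
Insert 634: h=7, slot 7 empty → index 7.
Insert 355: h=3, slot 3 occupied → index 4.
Insert 877: h=8, slot 8 empty → index 8.
Insert 139: h=7, slots 7,8 occupied → index 9.
Insert 359: h=7, slots 7,8,9 occupied → index 10.
Insert 469: h=7, slots 7,8,9,10 occupied → index 0.
Table: [469, ∅, ∅, 80, 355, ∅, ∅, 634, 877, 139, 359]

0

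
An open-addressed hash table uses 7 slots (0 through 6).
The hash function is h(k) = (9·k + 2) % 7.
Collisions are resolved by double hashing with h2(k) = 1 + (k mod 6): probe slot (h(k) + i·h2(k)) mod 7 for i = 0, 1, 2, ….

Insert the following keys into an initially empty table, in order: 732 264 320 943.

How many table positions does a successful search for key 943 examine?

732 hashes to 3; slot 3 is free -> place at 3.
264 hashes to 5; slot 5 is free -> place at 5.
320 hashes to 5, h2=3; 5 taken -> place at 1.
943 hashes to 5, h2=2; 5 taken -> place at 0.
Table: [943, 320, -, 732, -, 264, -]
Lookup 943: h=5, h2=2, probe 5,0 → found at 0.

2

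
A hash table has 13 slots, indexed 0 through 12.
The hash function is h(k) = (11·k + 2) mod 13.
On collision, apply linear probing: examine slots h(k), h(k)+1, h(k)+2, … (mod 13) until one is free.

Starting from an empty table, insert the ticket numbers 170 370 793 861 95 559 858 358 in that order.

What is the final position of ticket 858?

5

170 hashes to 0; slot 0 is free => place at 0.
370 hashes to 3; slot 3 is free => place at 3.
793 hashes to 2; slot 2 is free => place at 2.
861 hashes to 9; slot 9 is free => place at 9.
95 hashes to 7; slot 7 is free => place at 7.
559 hashes to 2; 2,3 taken => place at 4.
858 hashes to 2; 2,3,4 taken => place at 5.
358 hashes to 1; slot 1 is free => place at 1.
Table: [170, 358, 793, 370, 559, 858, ∅, 95, ∅, 861, ∅, ∅, ∅]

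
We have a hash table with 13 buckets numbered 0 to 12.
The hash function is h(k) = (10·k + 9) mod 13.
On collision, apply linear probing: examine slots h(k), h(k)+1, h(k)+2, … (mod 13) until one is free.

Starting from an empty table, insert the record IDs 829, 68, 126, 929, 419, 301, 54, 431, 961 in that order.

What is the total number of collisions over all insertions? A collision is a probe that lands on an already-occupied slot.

8

Insert 829: h=5, slot 5 empty -> index 5.
Insert 68: h=0, slot 0 empty -> index 0.
Insert 126: h=8, slot 8 empty -> index 8.
Insert 929: h=4, slot 4 empty -> index 4.
Insert 419: h=0, slot 0 occupied -> index 1.
Insert 301: h=3, slot 3 empty -> index 3.
Insert 54: h=3, slots 3,4,5 occupied -> index 6.
Insert 431: h=3, slots 3,4,5,6 occupied -> index 7.
Insert 961: h=12, slot 12 empty -> index 12.
Table: [68, 419, -, 301, 929, 829, 54, 431, 126, -, -, -, 961]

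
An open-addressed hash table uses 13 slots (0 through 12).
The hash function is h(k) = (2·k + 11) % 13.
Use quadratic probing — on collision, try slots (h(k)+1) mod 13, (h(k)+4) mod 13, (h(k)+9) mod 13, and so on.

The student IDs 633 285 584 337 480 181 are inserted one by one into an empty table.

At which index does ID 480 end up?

5

633 hashes to 3; slot 3 is free => place at 3.
285 hashes to 9; slot 9 is free => place at 9.
584 hashes to 9; 9 taken => place at 10.
337 hashes to 9; 9,10 taken => place at 0.
480 hashes to 9; 9,10,0 taken => place at 5.
181 hashes to 9; 9,10,0,5 taken => place at 12.
Table: [337, -, -, 633, -, 480, -, -, -, 285, 584, -, 181]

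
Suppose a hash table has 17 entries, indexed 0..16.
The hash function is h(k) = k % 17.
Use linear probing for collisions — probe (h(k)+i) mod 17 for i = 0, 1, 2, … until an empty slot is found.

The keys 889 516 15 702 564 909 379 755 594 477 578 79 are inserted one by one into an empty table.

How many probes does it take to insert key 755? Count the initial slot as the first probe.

4

889 hashes to 5; slot 5 is free → place at 5.
516 hashes to 6; slot 6 is free → place at 6.
15 hashes to 15; slot 15 is free → place at 15.
702 hashes to 5; 5,6 taken → place at 7.
564 hashes to 3; slot 3 is free → place at 3.
909 hashes to 8; slot 8 is free → place at 8.
379 hashes to 5; 5,6,7,8 taken → place at 9.
755 hashes to 7; 7,8,9 taken → place at 10.
594 hashes to 16; slot 16 is free → place at 16.
477 hashes to 1; slot 1 is free → place at 1.
578 hashes to 0; slot 0 is free → place at 0.
79 hashes to 11; slot 11 is free → place at 11.
Table: [578, 477, _, 564, _, 889, 516, 702, 909, 379, 755, 79, _, _, _, 15, 594]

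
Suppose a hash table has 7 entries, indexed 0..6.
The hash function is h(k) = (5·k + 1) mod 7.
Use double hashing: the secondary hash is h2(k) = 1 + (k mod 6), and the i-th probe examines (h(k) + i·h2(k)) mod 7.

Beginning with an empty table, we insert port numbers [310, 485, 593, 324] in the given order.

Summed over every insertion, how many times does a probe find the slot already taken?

3

310 hashes to 4; slot 4 is free -> place at 4.
485 hashes to 4, h2=6; 4 taken -> place at 3.
593 hashes to 5; slot 5 is free -> place at 5.
324 hashes to 4, h2=1; 4,5 taken -> place at 6.
Table: [_, _, _, 485, 310, 593, 324]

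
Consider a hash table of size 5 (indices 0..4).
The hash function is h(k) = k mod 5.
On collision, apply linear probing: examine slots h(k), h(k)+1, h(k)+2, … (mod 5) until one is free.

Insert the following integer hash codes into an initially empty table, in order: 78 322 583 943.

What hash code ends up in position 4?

583

78: h=3 -> slot 3
322: h=2 -> slot 2
583: h=3, probe 3,4 -> slot 4
943: h=3, probe 3,4,0 -> slot 0
Table: [943, —, 322, 78, 583]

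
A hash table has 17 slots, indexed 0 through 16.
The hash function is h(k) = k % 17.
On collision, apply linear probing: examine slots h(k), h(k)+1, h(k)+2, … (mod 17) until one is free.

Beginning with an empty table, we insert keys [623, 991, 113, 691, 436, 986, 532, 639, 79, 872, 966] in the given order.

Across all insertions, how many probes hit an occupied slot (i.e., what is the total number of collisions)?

623: h=11 => slot 11
991: h=5 => slot 5
113: h=11, probe 11,12 => slot 12
691: h=11, probe 11,12,13 => slot 13
436: h=11, probe 11,12,13,14 => slot 14
986: h=0 => slot 0
532: h=5, probe 5,6 => slot 6
639: h=10 => slot 10
79: h=11, probe 11,12,13,14,15 => slot 15
872: h=5, probe 5,6,7 => slot 7
966: h=14, probe 14,15,16 => slot 16
Table: [986, —, —, —, —, 991, 532, 872, —, —, 639, 623, 113, 691, 436, 79, 966]

15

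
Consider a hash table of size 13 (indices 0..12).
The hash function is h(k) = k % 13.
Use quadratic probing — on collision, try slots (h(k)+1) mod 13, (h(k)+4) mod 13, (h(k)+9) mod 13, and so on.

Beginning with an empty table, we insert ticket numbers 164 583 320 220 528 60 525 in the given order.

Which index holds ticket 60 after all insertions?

164 hashes to 8; slot 8 is free → place at 8.
583 hashes to 11; slot 11 is free → place at 11.
320 hashes to 8; 8 taken → place at 9.
220 hashes to 12; slot 12 is free → place at 12.
528 hashes to 8; 8,9,12 taken → place at 4.
60 hashes to 8; 8,9,12,4,11 taken → place at 7.
525 hashes to 5; slot 5 is free → place at 5.
Table: [—, —, —, —, 528, 525, —, 60, 164, 320, —, 583, 220]

7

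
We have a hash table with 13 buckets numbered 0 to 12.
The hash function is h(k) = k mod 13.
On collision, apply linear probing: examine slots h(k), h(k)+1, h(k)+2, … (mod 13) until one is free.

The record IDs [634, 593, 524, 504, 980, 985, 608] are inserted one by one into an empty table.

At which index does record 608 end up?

0

634: h=10 => slot 10
593: h=8 => slot 8
524: h=4 => slot 4
504: h=10, probe 10,11 => slot 11
980: h=5 => slot 5
985: h=10, probe 10,11,12 => slot 12
608: h=10, probe 10,11,12,0 => slot 0
Table: [608, —, —, —, 524, 980, —, —, 593, —, 634, 504, 985]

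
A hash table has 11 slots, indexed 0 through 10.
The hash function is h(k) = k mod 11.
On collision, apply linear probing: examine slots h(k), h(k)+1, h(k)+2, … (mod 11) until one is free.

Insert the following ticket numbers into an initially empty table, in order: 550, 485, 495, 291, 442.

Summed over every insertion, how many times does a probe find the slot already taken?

3

550: h=0 -> slot 0
485: h=1 -> slot 1
495: h=0, probe 0,1,2 -> slot 2
291: h=5 -> slot 5
442: h=2, probe 2,3 -> slot 3
Table: [550, 485, 495, 442, —, 291, —, —, —, —, —]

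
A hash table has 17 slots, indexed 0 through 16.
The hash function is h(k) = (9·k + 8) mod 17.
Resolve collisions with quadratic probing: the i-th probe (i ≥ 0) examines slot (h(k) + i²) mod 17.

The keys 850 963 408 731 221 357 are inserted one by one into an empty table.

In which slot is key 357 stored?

850: h=8 → slot 8
963: h=5 → slot 5
408: h=8, probe 8,9 → slot 9
731: h=8, probe 8,9,12 → slot 12
221: h=8, probe 8,9,12,0 → slot 0
357: h=8, probe 8,9,12,0,7 → slot 7
Table: [221, _, _, _, _, 963, _, 357, 850, 408, _, _, 731, _, _, _, _]

7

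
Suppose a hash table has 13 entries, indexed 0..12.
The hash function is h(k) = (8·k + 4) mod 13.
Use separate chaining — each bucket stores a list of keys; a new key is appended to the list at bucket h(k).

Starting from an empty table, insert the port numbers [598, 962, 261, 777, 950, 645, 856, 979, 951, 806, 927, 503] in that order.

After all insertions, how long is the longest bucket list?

Insert 598: h=4, bucket 4 empty → new chain.
Insert 962: h=4, bucket 4 nonempty → append to chain.
Insert 261: h=12, bucket 12 empty → new chain.
Insert 777: h=6, bucket 6 empty → new chain.
Insert 950: h=12, bucket 12 nonempty → append to chain.
Insert 645: h=3, bucket 3 empty → new chain.
Insert 856: h=1, bucket 1 empty → new chain.
Insert 979: h=10, bucket 10 empty → new chain.
Insert 951: h=7, bucket 7 empty → new chain.
Insert 806: h=4, bucket 4 nonempty → append to chain.
Insert 927: h=10, bucket 10 nonempty → append to chain.
Insert 503: h=11, bucket 11 empty → new chain.
Final buckets:
0: -
1: 856
2: -
3: 645
4: 598 -> 962 -> 806
5: -
6: 777
7: 951
8: -
9: -
10: 979 -> 927
11: 503
12: 261 -> 950

3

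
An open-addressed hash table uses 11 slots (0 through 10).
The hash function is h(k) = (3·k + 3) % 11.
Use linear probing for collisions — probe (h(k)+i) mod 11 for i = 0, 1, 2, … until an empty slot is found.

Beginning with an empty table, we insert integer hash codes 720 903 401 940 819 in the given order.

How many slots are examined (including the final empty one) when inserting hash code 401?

720 hashes to 7; slot 7 is free → place at 7.
903 hashes to 6; slot 6 is free → place at 6.
401 hashes to 7; 7 taken → place at 8.
940 hashes to 7; 7,8 taken → place at 9.
819 hashes to 7; 7,8,9 taken → place at 10.
Table: [∅, ∅, ∅, ∅, ∅, ∅, 903, 720, 401, 940, 819]

2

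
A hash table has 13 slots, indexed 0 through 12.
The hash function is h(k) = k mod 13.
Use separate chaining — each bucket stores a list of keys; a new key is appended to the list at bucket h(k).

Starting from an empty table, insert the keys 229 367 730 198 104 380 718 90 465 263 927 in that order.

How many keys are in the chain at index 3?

5

229 → bucket 8
367 → bucket 3
730 → bucket 2
198 → bucket 3 (collision)
104 → bucket 0
380 → bucket 3 (collision)
718 → bucket 3 (collision)
90 → bucket 12
465 → bucket 10
263 → bucket 3 (collision)
927 → bucket 4
Final buckets:
0: 104
1: -
2: 730
3: 367 -> 198 -> 380 -> 718 -> 263
4: 927
5: -
6: -
7: -
8: 229
9: -
10: 465
11: -
12: 90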